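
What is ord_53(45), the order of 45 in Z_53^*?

The order of 45 must divide p − 1 = 52 = 2^2 · 13.
Divisors: 1, 2, 4, 13, 26, 52.
Check each in increasing order: 45^1 ≡ 45;  45^2 ≡ 11;  45^4 ≡ 15;  45^13 ≡ 30;  45^26 ≡ 52;  45^52 ≡ 1.
Smallest exponent giving 1 is 52.

52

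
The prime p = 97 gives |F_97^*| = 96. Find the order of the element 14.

The order of 14 must divide p − 1 = 96 = 2^5 · 3.
Divisors: 1, 2, 3, 4, 6, 8, 12, 16, 24, 32, 48, 96.
Check each in increasing order: 14^1 ≡ 14;  14^2 ≡ 2;  14^3 ≡ 28;  14^4 ≡ 4;  14^6 ≡ 8;  14^8 ≡ 16;  14^12 ≡ 64;  14^16 ≡ 62;  14^24 ≡ 22;  14^32 ≡ 61;  14^48 ≡ 96;  14^96 ≡ 1.
Smallest exponent giving 1 is 96.

96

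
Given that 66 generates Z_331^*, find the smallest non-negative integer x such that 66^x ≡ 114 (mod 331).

Baby-step giant-step with m = ceil(sqrt(330)) = 19.
Baby table (66^j mod 331 for j=0..18):
  0:1  1:66  2:53  3:188  4:161  5:34  6:258  7:147
  8:103  9:178  10:163  11:166  12:33  13:192  14:94  15:246
  16:17  17:129  18:239
Giant step factor: 66^(-19) ≡ 90 (mod 331).
Scan 114·90^i mod 331 for i = 0, 1, …:
  i=0: 114   i=1: 330   i=2: 241   i=3: 175
  i=4: 193   i=5: 158   i=6: 318   i=7: 154
  i=8: 289   i=9: 192
Match at i=9, j=13: x = 9·19 + 13 = 184.

184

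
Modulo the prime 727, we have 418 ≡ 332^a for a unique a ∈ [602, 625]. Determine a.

Compute 332^602 mod 727 = 321, then multiply by 332 repeatedly:
  332^602=321  332^603=430  332^604=268  332^605=282  332^606=568
  332^607=283  332^608=173  332^609=3  332^610=269  332^611=614
  332^612=288  332^613=379  332^614=57  332^615=22  332^616=34
  332^617=383  332^618=658  332^619=356  332^620=418
Found 418 at exponent 620.

620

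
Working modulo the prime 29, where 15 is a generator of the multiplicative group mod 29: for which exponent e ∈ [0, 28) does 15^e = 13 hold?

10

Successive powers of 15 modulo 29:
  15^0=1  15^1=15  15^2=22  15^3=11  15^4=20  15^5=10
  15^6=5  15^7=17  15^8=23  15^9=26  15^10=13
So 15^10 ≡ 13 (mod 29), giving e = 10.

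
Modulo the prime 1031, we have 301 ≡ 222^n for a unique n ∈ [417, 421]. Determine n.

419

Compute 222^417 mod 1031 = 418, then multiply by 222 repeatedly:
  222^417=418  222^418=6  222^419=301
Found 301 at exponent 419.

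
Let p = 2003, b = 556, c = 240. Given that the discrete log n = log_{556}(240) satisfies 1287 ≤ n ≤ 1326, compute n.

Compute 556^1287 mod 2003 = 746, then multiply by 556 repeatedly:
  556^1287=746  556^1288=155  556^1289=51  556^1290=314  556^1291=323
  556^1292=1321  556^1293=1378  556^1294=1022  556^1295=1383  556^1296=1799
  556^1297=747  556^1298=711  556^1299=725  556^1300=497  556^1301=1921
  556^1302=477  556^1303=816  556^1304=1018  556^1305=1162  556^1306=1106
  556^1307=15  556^1308=328  556^1309=95  556^1310=742  556^1311=1937
  556^1312=1361  556^1313=1585  556^1314=1943  556^1315=691  556^1316=1623
  556^1317=1038  556^1318=264  556^1319=565  556^1320=1672  556^1321=240
Found 240 at exponent 1321.

1321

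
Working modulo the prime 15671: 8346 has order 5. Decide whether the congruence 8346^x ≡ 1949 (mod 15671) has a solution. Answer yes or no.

no

⟨8346⟩ has order 5; its elements mod 15671 are {1, 4537, 4666, 8346, 13792}.
1949 is not in this set.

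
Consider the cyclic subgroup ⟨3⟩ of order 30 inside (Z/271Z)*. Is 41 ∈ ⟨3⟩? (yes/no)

41 ∈ ⟨3⟩ iff 41^30 ≡ 1 (mod 271), since |⟨3⟩| = 30.
41^30 mod 271 = 28.
Since 28 ≠ 1, 41 does not lie in the subgroup.

no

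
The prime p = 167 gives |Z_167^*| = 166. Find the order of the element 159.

166

The order of 159 must divide p − 1 = 166 = 2 · 83.
Divisors: 1, 2, 83, 166.
Check each in increasing order: 159^1 ≡ 159;  159^2 ≡ 64;  159^83 ≡ 166;  159^166 ≡ 1.
Smallest exponent giving 1 is 166.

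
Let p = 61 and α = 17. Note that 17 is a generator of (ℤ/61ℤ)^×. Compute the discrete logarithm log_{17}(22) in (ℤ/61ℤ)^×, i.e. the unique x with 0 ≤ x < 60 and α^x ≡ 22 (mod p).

Successive powers of 17 modulo 61:
  17^0=1  17^1=17  17^2=45  17^3=33  17^4=12  17^5=21
  17^6=52  17^7=30  17^8=22
So 17^8 ≡ 22 (mod 61), giving x = 8.

8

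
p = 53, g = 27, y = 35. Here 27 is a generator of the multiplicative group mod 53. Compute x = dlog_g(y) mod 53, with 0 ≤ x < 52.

Baby-step giant-step with m = ceil(sqrt(52)) = 8.
Baby table (27^j mod 53 for j=0..7):
  0:1  1:27  2:40  3:20  4:10  5:5  6:29  7:41
Giant step factor: 27^(-8) ≡ 44 (mod 53).
Scan 35·44^i mod 53 for i = 0, 1, …:
  i=0: 35   i=1: 3   i=2: 26   i=3: 31
  i=4: 39   i=5: 20
Match at i=5, j=3: x = 5·8 + 3 = 43.

43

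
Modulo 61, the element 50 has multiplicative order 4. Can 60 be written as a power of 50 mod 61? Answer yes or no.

yes

⟨50⟩ has order 4; its elements mod 61 are {1, 11, 50, 60}.
60 is in this set.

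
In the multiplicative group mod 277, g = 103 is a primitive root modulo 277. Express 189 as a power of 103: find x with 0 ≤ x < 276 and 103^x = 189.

Baby-step giant-step with m = ceil(sqrt(276)) = 17.
Baby table (103^j mod 277 for j=0..16):
  0:1  1:103  2:83  3:239  4:241  5:170  6:59  7:260
  8:188  9:251  10:92  11:58  12:157  13:105  14:12  15:128
  16:165
Giant step factor: 103^(-17) ≡ 212 (mod 277).
Scan 189·212^i mod 277 for i = 0, 1, …:
  i=0: 189   i=1: 180   i=2: 211   i=3: 135
  i=4: 89   i=5: 32   i=6: 136   i=7: 24
  i=8: 102   i=9: 18   i=10: 215   i=11: 152
  i=12: 92
Match at i=12, j=10: x = 12·17 + 10 = 214.

214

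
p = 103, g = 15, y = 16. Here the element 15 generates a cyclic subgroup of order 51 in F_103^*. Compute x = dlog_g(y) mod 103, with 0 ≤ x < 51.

35

Baby-step giant-step with m = ceil(sqrt(51)) = 8.
Baby table (15^j mod 103 for j=0..7):
  0:1  1:15  2:19  3:79  4:52  5:59  6:61  7:91
Giant step factor: 15^(-8) ≡ 4 (mod 103).
Scan 16·4^i mod 103 for i = 0, 1, …:
  i=0: 16   i=1: 64   i=2: 50   i=3: 97
  i=4: 79
Match at i=4, j=3: x = 4·8 + 3 = 35.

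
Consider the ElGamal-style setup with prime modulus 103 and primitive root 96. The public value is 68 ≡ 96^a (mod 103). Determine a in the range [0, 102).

14

Successive powers of 96 modulo 103:
  96^0=1  96^1=96  96^2=49  96^3=69  96^4=32  96^5=85
  96^6=23  96^7=45  96^8=97  96^9=42  96^10=15  96^11=101
  96^12=14  96^13=5  96^14=68
So 96^14 ≡ 68 (mod 103), giving a = 14.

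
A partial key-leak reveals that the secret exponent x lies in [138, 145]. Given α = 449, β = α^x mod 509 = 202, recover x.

Compute 449^138 mod 509 = 314, then multiply by 449 repeatedly:
  449^138=314  449^139=502  449^140=420  449^141=250  449^142=270
  449^143=88  449^144=319  449^145=202
Found 202 at exponent 145.

145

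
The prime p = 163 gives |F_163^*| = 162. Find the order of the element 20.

162

The order of 20 must divide p − 1 = 162 = 2 · 3^4.
Divisors: 1, 2, 3, 6, 9, 18, 27, 54, 81, 162.
Check each in increasing order: 20^1 ≡ 20;  20^2 ≡ 74;  20^3 ≡ 13;  20^6 ≡ 6;  20^9 ≡ 78;  20^18 ≡ 53;  20^27 ≡ 59;  20^54 ≡ 58;  20^81 ≡ 162;  20^162 ≡ 1.
Smallest exponent giving 1 is 162.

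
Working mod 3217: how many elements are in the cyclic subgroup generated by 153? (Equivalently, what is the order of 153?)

1608

The order of 153 must divide p − 1 = 3216 = 2^4 · 3 · 67.
Divisors: 1, 2, 3, 4, 6, 8, 12, 16, 24, 48, 67, 134, 201, 268, 402, 536, 804, 1072, 1608, 3216.
Check each in increasing order: 153^1 ≡ 153;  153^2 ≡ 890;  153^3 ≡ 1056;  153^4 ≡ 718;  153^6 ≡ 2054;  153^8 ≡ 804;  153^12 ≡ 1429;  153^16 ≡ 3016;  153^24 ≡ 2463;  153^48 ≡ 2324;  153^67 ≡ 2185;  153^134 ≡ 197;  153^201 ≡ 2584;  153^268 ≡ 205;  153^402 ≡ 1781;  153^536 ≡ 204;  153^804 ≡ 3216;  153^1072 ≡ 3012;  153^1608 ≡ 1.
Smallest exponent giving 1 is 1608.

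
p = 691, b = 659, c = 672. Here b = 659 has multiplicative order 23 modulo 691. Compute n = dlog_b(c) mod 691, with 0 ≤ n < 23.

20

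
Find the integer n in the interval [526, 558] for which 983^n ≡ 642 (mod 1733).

537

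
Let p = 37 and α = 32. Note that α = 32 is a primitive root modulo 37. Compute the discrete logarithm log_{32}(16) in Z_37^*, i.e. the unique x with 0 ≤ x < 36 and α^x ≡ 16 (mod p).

8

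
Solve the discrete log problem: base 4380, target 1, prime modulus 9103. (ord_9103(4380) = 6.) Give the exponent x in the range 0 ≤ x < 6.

Successive powers of 4380 modulo 9103:
  4380^0=1
So 4380^0 ≡ 1 (mod 9103), giving x = 0.

0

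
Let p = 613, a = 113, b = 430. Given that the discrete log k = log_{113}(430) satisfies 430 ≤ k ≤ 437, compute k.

Compute 113^430 mod 613 = 267, then multiply by 113 repeatedly:
  113^430=267  113^431=134  113^432=430
Found 430 at exponent 432.

432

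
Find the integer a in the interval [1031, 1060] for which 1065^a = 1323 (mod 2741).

Compute 1065^1031 mod 2741 = 91, then multiply by 1065 repeatedly:
  1065^1031=91  1065^1032=980  1065^1033=2120  1065^1034=1957  1065^1035=1045
  1065^1036=79  1065^1037=1905  1065^1038=485  1065^1039=1217  1065^1040=2353
  1065^1041=671  1065^1042=1955  1065^1043=1656  1065^1044=1177  1065^1045=868
  1065^1046=703  1065^1047=402  1065^1048=534  1065^1049=1323
Found 1323 at exponent 1049.

1049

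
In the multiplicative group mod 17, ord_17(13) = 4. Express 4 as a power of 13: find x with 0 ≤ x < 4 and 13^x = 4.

Successive powers of 13 modulo 17:
  13^0=1  13^1=13  13^2=16  13^3=4
So 13^3 ≡ 4 (mod 17), giving x = 3.

3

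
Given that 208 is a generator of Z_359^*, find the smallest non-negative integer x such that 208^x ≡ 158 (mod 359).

Baby-step giant-step with m = ceil(sqrt(358)) = 19.
Baby table (208^j mod 359 for j=0..18):
  0:1  1:208  2:184  3:218  4:110  5:263  6:136  7:286
  8:253  9:210  10:241  11:227  12:187  13:124  14:303  15:199
  16:107  17:357  18:302
Giant step factor: 208^(-19) ≡ 319 (mod 359).
Scan 158·319^i mod 359 for i = 0, 1, …:
  i=0: 158   i=1: 142   i=2: 64   i=3: 312
  i=4: 85   i=5: 190   i=6: 298   i=7: 286
Match at i=7, j=7: x = 7·19 + 7 = 140.

140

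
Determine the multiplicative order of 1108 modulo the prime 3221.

3220

The order of 1108 must divide p − 1 = 3220 = 2^2 · 5 · 7 · 23.
Divisors: 1, 2, 4, 5, 7, 10, 14, 20, 23, 28, 35, 46, 70, 92, 115, 140, 161, 230, 322, 460, 644, 805, 1610, 3220.
Check each in increasing order: 1108^1 ≡ 1108;  1108^2 ≡ 463;  1108^4 ≡ 1783;  1108^5 ≡ 1091;  1108^7 ≡ 2657;  1108^10 ≡ 1732;  1108^14 ≡ 2438;  1108^20 ≡ 1073;  1108^23 ≡ 497;  1108^28 ≡ 1099;  1108^35 ≡ 1817;  1108^46 ≡ 2213;  1108^70 ≡ 3185;  1108^92 ≡ 1449;  1108^115 ≡ 1870;  1108^140 ≡ 1296;  1108^161 ≡ 2546;  1108^230 ≡ 2115;  1108^322 ≡ 1464;  1108^460 ≡ 2477;  1108^644 ≡ 1331;  1108^805 ≡ 234;  1108^1610 ≡ 3220;  1108^3220 ≡ 1.
Smallest exponent giving 1 is 3220.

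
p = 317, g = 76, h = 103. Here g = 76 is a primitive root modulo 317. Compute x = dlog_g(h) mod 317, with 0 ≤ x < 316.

8

Baby-step giant-step with m = ceil(sqrt(316)) = 18.
Baby table (76^j mod 317 for j=0..17):
  0:1  1:76  2:70  3:248  4:145  5:242  6:6  7:139
  8:103  9:220  10:236  11:184  12:36  13:200  14:301  15:52
  16:148  17:153
Giant step factor: 76^(-18) ≡ 204 (mod 317).
Scan 103·204^i mod 317 for i = 0, 1, …:
  i=0: 103
Match at i=0, j=8: x = 0·18 + 8 = 8.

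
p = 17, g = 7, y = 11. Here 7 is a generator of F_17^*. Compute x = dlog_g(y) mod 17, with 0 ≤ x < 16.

Successive powers of 7 modulo 17:
  7^0=1  7^1=7  7^2=15  7^3=3  7^4=4  7^5=11
So 7^5 ≡ 11 (mod 17), giving x = 5.

5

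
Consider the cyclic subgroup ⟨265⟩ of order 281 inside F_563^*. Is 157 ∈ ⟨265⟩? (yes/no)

no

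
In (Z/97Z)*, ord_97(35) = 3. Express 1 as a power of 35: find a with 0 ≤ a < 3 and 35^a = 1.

0

Successive powers of 35 modulo 97:
  35^0=1
So 35^0 ≡ 1 (mod 97), giving a = 0.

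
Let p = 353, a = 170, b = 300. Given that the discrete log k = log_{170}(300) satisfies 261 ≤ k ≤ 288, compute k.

Compute 170^261 mod 353 = 313, then multiply by 170 repeatedly:
  170^261=313  170^262=260  170^263=75  170^264=42  170^265=80
  170^266=186  170^267=203  170^268=269  170^269=193  170^270=334
  170^271=300
Found 300 at exponent 271.

271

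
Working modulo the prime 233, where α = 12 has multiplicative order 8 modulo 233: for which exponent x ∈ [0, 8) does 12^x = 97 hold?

3

Successive powers of 12 modulo 233:
  12^0=1  12^1=12  12^2=144  12^3=97
So 12^3 ≡ 97 (mod 233), giving x = 3.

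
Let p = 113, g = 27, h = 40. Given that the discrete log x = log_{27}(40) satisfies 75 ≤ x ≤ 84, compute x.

77

Compute 27^75 mod 113 = 3, then multiply by 27 repeatedly:
  27^75=3  27^76=81  27^77=40
Found 40 at exponent 77.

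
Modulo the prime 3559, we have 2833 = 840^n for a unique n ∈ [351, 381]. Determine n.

Compute 840^351 mod 3559 = 494, then multiply by 840 repeatedly:
  840^351=494  840^352=2116  840^353=1499  840^354=2833
Found 2833 at exponent 354.

354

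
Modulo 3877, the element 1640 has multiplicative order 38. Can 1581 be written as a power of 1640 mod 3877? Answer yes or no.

yes

1581 ∈ ⟨1640⟩ iff 1581^38 ≡ 1 (mod 3877), since |⟨1640⟩| = 38.
1581^38 mod 3877 = 1.
Since 1 = 1, 1581 lies in the subgroup.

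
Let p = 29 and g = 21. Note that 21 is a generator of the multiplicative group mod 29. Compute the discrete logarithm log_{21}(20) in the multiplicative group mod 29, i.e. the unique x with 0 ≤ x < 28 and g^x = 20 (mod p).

Successive powers of 21 modulo 29:
  21^0=1  21^1=21  21^2=6  21^3=10  21^4=7  21^5=2
  21^6=13  21^7=12  21^8=20
So 21^8 ≡ 20 (mod 29), giving x = 8.

8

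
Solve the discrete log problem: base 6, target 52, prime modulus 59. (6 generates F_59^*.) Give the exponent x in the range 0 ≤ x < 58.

Baby-step giant-step with m = ceil(sqrt(58)) = 8.
Baby table (6^j mod 59 for j=0..7):
  0:1  1:6  2:36  3:39  4:57  5:47  6:46  7:40
Giant step factor: 6^(-8) ≡ 15 (mod 59).
Scan 52·15^i mod 59 for i = 0, 1, …:
  i=0: 52   i=1: 13   i=2: 18   i=3: 34
  i=4: 38   i=5: 39
Match at i=5, j=3: x = 5·8 + 3 = 43.

43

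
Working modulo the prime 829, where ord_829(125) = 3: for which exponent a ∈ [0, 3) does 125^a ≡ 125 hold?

1

Successive powers of 125 modulo 829:
  125^0=1  125^1=125
So 125^1 ≡ 125 (mod 829), giving a = 1.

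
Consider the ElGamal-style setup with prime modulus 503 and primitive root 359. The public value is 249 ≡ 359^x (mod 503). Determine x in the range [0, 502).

Baby-step giant-step with m = ceil(sqrt(502)) = 23.
Baby table (359^j mod 503 for j=0..22):
  0:1  1:359  2:113  3:327  4:194  5:232  6:293  7:60
  8:414  9:241  10:3  11:71  12:339  13:478  14:79  15:193
  16:376  17:180  18:236  19:220  20:9  21:213  22:11
Giant step factor: 359^(-23) ≡ 114 (mod 503).
Scan 249·114^i mod 503 for i = 0, 1, …:
  i=0: 249   i=1: 218   i=2: 205   i=3: 232
Match at i=3, j=5: x = 3·23 + 5 = 74.

74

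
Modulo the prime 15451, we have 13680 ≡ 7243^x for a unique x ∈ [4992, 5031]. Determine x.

Compute 7243^4992 mod 15451 = 13862, then multiply by 7243 repeatedly:
  7243^4992=13862  7243^4993=1868  7243^4994=10299  7243^4995=13680
Found 13680 at exponent 4995.

4995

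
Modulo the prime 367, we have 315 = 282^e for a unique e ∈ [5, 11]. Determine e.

9

Compute 282^5 mod 367 = 363, then multiply by 282 repeatedly:
  282^5=363  282^6=340  282^7=93  282^8=169  282^9=315
Found 315 at exponent 9.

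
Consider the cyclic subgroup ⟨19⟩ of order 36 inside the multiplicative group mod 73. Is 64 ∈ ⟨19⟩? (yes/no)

yes

64 ∈ ⟨19⟩ iff 64^36 ≡ 1 (mod 73), since |⟨19⟩| = 36.
64^36 mod 73 = 1.
Since 1 = 1, 64 lies in the subgroup.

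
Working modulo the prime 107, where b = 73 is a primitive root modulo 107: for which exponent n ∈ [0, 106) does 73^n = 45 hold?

61

Baby-step giant-step with m = ceil(sqrt(106)) = 11.
Baby table (73^j mod 107 for j=0..10):
  0:1  1:73  2:86  3:72  4:13  5:93  6:48  7:80
  8:62  9:32  10:89
Giant step factor: 73^(-11) ≡ 82 (mod 107).
Scan 45·82^i mod 107 for i = 0, 1, …:
  i=0: 45   i=1: 52   i=2: 91   i=3: 79
  i=4: 58   i=5: 48
Match at i=5, j=6: n = 5·11 + 6 = 61.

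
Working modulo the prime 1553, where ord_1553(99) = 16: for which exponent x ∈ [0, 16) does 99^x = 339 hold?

4

Successive powers of 99 modulo 1553:
  99^0=1  99^1=99  99^2=483  99^3=1227  99^4=339
So 99^4 ≡ 339 (mod 1553), giving x = 4.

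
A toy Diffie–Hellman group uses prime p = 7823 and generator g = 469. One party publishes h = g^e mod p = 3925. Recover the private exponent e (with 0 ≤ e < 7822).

Baby-step giant-step with m = ceil(sqrt(7822)) = 89.
Baby table (469^j mod 7823 for j=0..88):
  0:1  1:469  2:917  3:7631  4:3828  5:3865  6:5572  7:386
  8:1105  9:1927  10:4118  11:6884  12:5520  13:7290  14:359  15:4088
  16:637  17:1479  18:5227  19:2864  20:5483  21:5583  22:5545  23:3369
  24:7638  25:7111  26:2461  27:4228  28:3713  29:4691  30:1816  31:6820
  32:6796  33:3363  34:4824  35:1609  36:3613  37:4729  38:3992  39:2551
  40:7323  41:190  42:3057  43:2124  44:2635  45:7604  46:6811  47:2575
  48:2933  49:6552  50:6272  51:120  52:1519  53:518  54:429  55:5626
  56:2243  57:3685  58:7205  59:7432  60:4373  61:1311  62:4665  63:5268
  64:6447  65:3965  66:5534  67:6033  68:5374  69:1400  70:7291  71:828
  72:5005  73:445  74:5307  75:1269  76:613  77:5869  78:6688  79:7472
  80:7487  81:6699  82:4808  83:1928  84:4587  85:7801  86:5328  87:3295
  88:4224
Giant step factor: 469^(-89) ≡ 1614 (mod 7823).
Scan 3925·1614^i mod 7823 for i = 0, 1, …:
  i=0: 3925   i=1: 6143   i=2: 3061   i=3: 4141
  i=4: 2732   i=5: 5099   i=6: 7813   i=7: 7329
  i=8: 630   i=9: 7653     …   i=77: 2584
  i=78: 917
Match at i=78, j=2: e = 78·89 + 2 = 6944.

6944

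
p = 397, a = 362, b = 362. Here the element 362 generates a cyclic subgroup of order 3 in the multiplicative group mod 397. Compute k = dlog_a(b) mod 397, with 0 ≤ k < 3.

1

Successive powers of 362 modulo 397:
  362^0=1  362^1=362
So 362^1 ≡ 362 (mod 397), giving k = 1.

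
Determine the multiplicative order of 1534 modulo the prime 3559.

3558

The order of 1534 must divide p − 1 = 3558 = 2 · 3 · 593.
Divisors: 1, 2, 3, 6, 593, 1186, 1779, 3558.
Check each in increasing order: 1534^1 ≡ 1534;  1534^2 ≡ 657;  1534^3 ≡ 641;  1534^6 ≡ 1596;  1534^593 ≡ 1436;  1534^1186 ≡ 1435;  1534^1779 ≡ 3558;  1534^3558 ≡ 1.
Smallest exponent giving 1 is 3558.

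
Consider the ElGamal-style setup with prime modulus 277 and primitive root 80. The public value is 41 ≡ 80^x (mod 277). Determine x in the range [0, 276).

Baby-step giant-step with m = ceil(sqrt(276)) = 17.
Baby table (80^j mod 277 for j=0..16):
  0:1  1:80  2:29  3:104  4:10  5:246  6:13  7:209
  8:100  9:244  10:130  11:151  12:169  13:224  14:192  15:125
  16:28
Giant step factor: 80^(-17) ≡ 127 (mod 277).
Scan 41·127^i mod 277 for i = 0, 1, …:
  i=0: 41   i=1: 221   i=2: 90   i=3: 73
  i=4: 130
Match at i=4, j=10: x = 4·17 + 10 = 78.

78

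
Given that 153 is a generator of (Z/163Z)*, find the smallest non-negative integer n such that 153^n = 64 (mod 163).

132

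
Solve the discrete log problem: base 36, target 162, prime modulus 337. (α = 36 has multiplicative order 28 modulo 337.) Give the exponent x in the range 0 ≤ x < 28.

Successive powers of 36 modulo 337:
  36^0=1  36^1=36  36^2=285  36^3=150  36^4=8  36^5=288
  36^6=258  36^7=189  36^8=64  36^9=282  36^10=42  36^11=164
  36^12=175  36^13=234  36^14=336  36^15=301  36^16=52  36^17=187
  36^18=329  36^19=49  36^20=79  36^21=148  36^22=273  36^23=55
  36^24=295  36^25=173  36^26=162
So 36^26 ≡ 162 (mod 337), giving x = 26.

26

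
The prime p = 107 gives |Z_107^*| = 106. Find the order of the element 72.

106

The order of 72 must divide p − 1 = 106 = 2 · 53.
Divisors: 1, 2, 53, 106.
Check each in increasing order: 72^1 ≡ 72;  72^2 ≡ 48;  72^53 ≡ 106;  72^106 ≡ 1.
Smallest exponent giving 1 is 106.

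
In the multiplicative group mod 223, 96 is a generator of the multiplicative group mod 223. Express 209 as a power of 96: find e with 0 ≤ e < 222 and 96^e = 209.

141

Baby-step giant-step with m = ceil(sqrt(222)) = 15.
Baby table (96^j mod 223 for j=0..14):
  0:1  1:96  2:73  3:95  4:200  5:22  6:105  7:45
  8:83  9:163  10:38  11:80  12:98  13:42  14:18
Giant step factor: 96^(-15) ≡ 219 (mod 223).
Scan 209·219^i mod 223 for i = 0, 1, …:
  i=0: 209   i=1: 56   i=2: 222   i=3: 4
  i=4: 207   i=5: 64   i=6: 190   i=7: 132
  i=8: 141   i=9: 105
Match at i=9, j=6: e = 9·15 + 6 = 141.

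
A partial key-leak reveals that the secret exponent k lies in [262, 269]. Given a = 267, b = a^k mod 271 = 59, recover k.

Compute 267^262 mod 271 = 53, then multiply by 267 repeatedly:
  267^262=53  267^263=59
Found 59 at exponent 263.

263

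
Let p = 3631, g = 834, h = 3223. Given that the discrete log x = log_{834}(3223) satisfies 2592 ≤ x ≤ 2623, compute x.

2619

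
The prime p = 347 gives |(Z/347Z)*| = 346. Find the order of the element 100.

The order of 100 must divide p − 1 = 346 = 2 · 173.
Divisors: 1, 2, 173, 346.
Check each in increasing order: 100^1 ≡ 100;  100^2 ≡ 284;  100^173 ≡ 1.
Smallest exponent giving 1 is 173.

173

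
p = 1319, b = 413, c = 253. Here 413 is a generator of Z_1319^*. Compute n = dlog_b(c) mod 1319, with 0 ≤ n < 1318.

201

Baby-step giant-step with m = ceil(sqrt(1318)) = 37.
Baby table (413^j mod 1319 for j=0..36):
  0:1  1:413  2:418  3:1164  4:616  5:1160  6:283  7:807
  8:903  9:981  10:220  11:1168  12:949  13:194  14:982  15:633
  16:267  17:794  18:810  19:823  20:916  21:1074  22:378  23:472
  24:1043  25:765  26:704  27:572  28:135  29:357  30:1032  31:179
  32:63  33:958  34:1273  35:787  36:557
Giant step factor: 413^(-37) ≡ 927 (mod 1319).
Scan 253·927^i mod 1319 for i = 0, 1, …:
  i=0: 253   i=1: 1068   i=2: 786   i=3: 534
  i=4: 393   i=5: 267
Match at i=5, j=16: n = 5·37 + 16 = 201.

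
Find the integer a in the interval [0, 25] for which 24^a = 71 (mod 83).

7

Compute 24^0 mod 83 = 1, then multiply by 24 repeatedly:
  24^0=1  24^1=24  24^2=78  24^3=46  24^4=25
  24^5=19  24^6=41  24^7=71
Found 71 at exponent 7.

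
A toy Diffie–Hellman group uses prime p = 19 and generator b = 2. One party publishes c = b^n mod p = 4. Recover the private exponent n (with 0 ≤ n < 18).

2

Successive powers of 2 modulo 19:
  2^0=1  2^1=2  2^2=4
So 2^2 ≡ 4 (mod 19), giving n = 2.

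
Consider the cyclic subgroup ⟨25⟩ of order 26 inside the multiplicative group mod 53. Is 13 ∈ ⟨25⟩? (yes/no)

13 ∈ ⟨25⟩ iff 13^26 ≡ 1 (mod 53), since |⟨25⟩| = 26.
13^26 mod 53 = 1.
Since 1 = 1, 13 lies in the subgroup.

yes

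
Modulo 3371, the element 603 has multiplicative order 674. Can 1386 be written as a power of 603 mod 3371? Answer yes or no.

1386 ∈ ⟨603⟩ iff 1386^674 ≡ 1 (mod 3371), since |⟨603⟩| = 674.
1386^674 mod 3371 = 1.
Since 1 = 1, 1386 lies in the subgroup.

yes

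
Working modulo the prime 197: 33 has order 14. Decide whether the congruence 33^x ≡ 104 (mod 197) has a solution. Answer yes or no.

⟨33⟩ has order 14; its elements mod 197 are {1, 6, 19, 33, 36, 83, 93, 104, 114, 161, 164, 178, 191, 196}.
104 is in this set.

yes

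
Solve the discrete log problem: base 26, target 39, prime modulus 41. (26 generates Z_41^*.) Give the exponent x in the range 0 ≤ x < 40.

38

Successive powers of 26 modulo 41:
  26^0=1  26^1=26  26^2=20  26^3=28  26^4=31  26^5=27
  26^6=5  26^7=7  26^8=18  26^9=17  26^10=32  26^11=12
  26^12=25  26^13=35  26^14=8  26^15=3  26^16=37  26^17=19
  26^18=2  26^19=11  26^20=40  26^21=15  26^22=21  26^23=13
  26^24=10  26^25=14  26^26=36  26^27=34  26^28=23  26^29=24
  26^30=9  26^31=29  26^32=16  26^33=6  26^34=33  26^35=38
  26^36=4  26^37=22  26^38=39
So 26^38 ≡ 39 (mod 41), giving x = 38.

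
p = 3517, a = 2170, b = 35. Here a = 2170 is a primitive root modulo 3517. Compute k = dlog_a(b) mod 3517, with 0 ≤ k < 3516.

Baby-step giant-step with m = ceil(sqrt(3516)) = 60.
Baby table (2170^j mod 3517 for j=0..59):
  0:1  1:2170  2:3154  3:98  4:1640  5:3113  6:2570  7:2455
  8:2612  9:2153  10:1434  11:2752  12:3491  13:3369  14:2404  15:969
  16:3081  17:3470  18:3  19:2993  20:2428  21:294  22:1403  23:2305
  24:676  25:331  26:802  27:2942  28:785  29:1222  30:3439  31:3073
  32:178  33:2907  34:2209  35:3376  36:9  37:1945  38:250  39:882
  40:692  41:3398  42:2028  43:993  44:2406  45:1792  46:2355  47:149
  48:3283  49:2185  50:534  51:1687  52:3110  53:3094  54:27  55:2318
  56:750  57:2646  58:2076  59:3160
Giant step factor: 2170^(-60) ≡ 3343 (mod 3517).
Scan 35·3343^i mod 3517 for i = 0, 1, …:
  i=0: 35   i=1: 944   i=2: 1043   i=3: 1402
  i=4: 2242   i=5: 279   i=6: 692
Match at i=6, j=40: k = 6·60 + 40 = 400.

400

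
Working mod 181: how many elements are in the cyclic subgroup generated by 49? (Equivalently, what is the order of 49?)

6

The order of 49 must divide p − 1 = 180 = 2^2 · 3^2 · 5.
Divisors: 1, 2, 3, 4, 5, 6, 9, 10, 12, 15, 18, 20, 30, 36, 45, 60, 90, 180.
Check each in increasing order: 49^1 ≡ 49;  49^2 ≡ 48;  49^3 ≡ 180;  49^4 ≡ 132;  49^5 ≡ 133;  49^6 ≡ 1.
Smallest exponent giving 1 is 6.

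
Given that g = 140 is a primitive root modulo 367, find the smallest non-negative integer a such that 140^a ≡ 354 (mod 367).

281

Baby-step giant-step with m = ceil(sqrt(366)) = 20.
Baby table (140^j mod 367 for j=0..19):
  0:1  1:140  2:149  3:308  4:181  5:17  6:178  7:331
  8:98  9:141  10:289  11:90  12:122  13:198  14:195  15:142
  16:62  17:239  18:63  19:12
Giant step factor: 140^(-20) ≡ 161 (mod 367).
Scan 354·161^i mod 367 for i = 0, 1, …:
  i=0: 354   i=1: 109   i=2: 300   i=3: 223
  i=4: 304   i=5: 133   i=6: 127   i=7: 262
  i=8: 344   i=9: 334     …   i=13: 320
  i=14: 140
Match at i=14, j=1: a = 14·20 + 1 = 281.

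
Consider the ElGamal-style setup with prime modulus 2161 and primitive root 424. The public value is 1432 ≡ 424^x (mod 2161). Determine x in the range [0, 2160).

Baby-step giant-step with m = ceil(sqrt(2160)) = 47.
Baby table (424^j mod 2161 for j=0..46):
  0:1  1:424  2:413  3:71  4:2011  5:1230  6:719  7:155
  8:890  9:1346  10:200  11:521  12:482  13:1234  14:254  15:1807
  16:1174  17:746  18:798  19:1236  20:1102  21:472  22:1316  23:446
  24:1097  25:513  26:1412  27:91  28:1847  29:846  30:2139  31:1477
  32:1719  33:599  34:1139  35:1033  36:1470  37:912  38:2030  39:642
  40:2083  41:1504  42:201  43:945  44:895  45:1305  46:104
Giant step factor: 424^(-47) ≡ 708 (mod 2161).
Scan 1432·708^i mod 2161 for i = 0, 1, …:
  i=0: 1432   i=1: 347   i=2: 1483   i=3: 1879
  i=4: 1317   i=5: 1045   i=6: 798
Match at i=6, j=18: x = 6·47 + 18 = 300.

300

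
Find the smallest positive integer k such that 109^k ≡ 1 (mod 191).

The order of 109 must divide p − 1 = 190 = 2 · 5 · 19.
Divisors: 1, 2, 5, 10, 19, 38, 95, 190.
Check each in increasing order: 109^1 ≡ 109;  109^2 ≡ 39;  109^5 ≡ 1.
Smallest exponent giving 1 is 5.

5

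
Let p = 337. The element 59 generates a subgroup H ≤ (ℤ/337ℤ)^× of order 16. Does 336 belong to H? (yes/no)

yes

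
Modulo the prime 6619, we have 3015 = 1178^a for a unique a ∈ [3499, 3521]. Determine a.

3504

Compute 1178^3499 mod 6619 = 2417, then multiply by 1178 repeatedly:
  1178^3499=2417  1178^3500=1056  1178^3501=6215  1178^3502=656  1178^3503=4964
  1178^3504=3015
Found 3015 at exponent 3504.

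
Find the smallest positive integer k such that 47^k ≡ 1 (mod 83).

82

The order of 47 must divide p − 1 = 82 = 2 · 41.
Divisors: 1, 2, 41, 82.
Check each in increasing order: 47^1 ≡ 47;  47^2 ≡ 51;  47^41 ≡ 82;  47^82 ≡ 1.
Smallest exponent giving 1 is 82.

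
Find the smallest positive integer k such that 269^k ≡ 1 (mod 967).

The order of 269 must divide p − 1 = 966 = 2 · 3 · 7 · 23.
Divisors: 1, 2, 3, 6, 7, 14, 21, 23, 42, 46, 69, 138, 161, 322, 483, 966.
Check each in increasing order: 269^1 ≡ 269;  269^2 ≡ 803;  269^3 ≡ 366;  269^6 ≡ 510;  269^7 ≡ 843;  269^14 ≡ 871;  269^21 ≡ 300;  269^23 ≡ 117;  269^42 ≡ 69;  269^46 ≡ 151;  269^69 ≡ 261;  269^138 ≡ 431;  269^161 ≡ 143;  269^322 ≡ 142;  269^483 ≡ 966;  269^966 ≡ 1.
Smallest exponent giving 1 is 966.

966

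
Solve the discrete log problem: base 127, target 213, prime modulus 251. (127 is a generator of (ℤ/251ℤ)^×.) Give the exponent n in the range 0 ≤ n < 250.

33

Baby-step giant-step with m = ceil(sqrt(250)) = 16.
Baby table (127^j mod 251 for j=0..15):
  0:1  1:127  2:65  3:223  4:209  5:188  6:31  7:172
  8:7  9:136  10:204  11:55  12:208  13:61  14:217  15:200
Giant step factor: 127^(-16) ≡ 41 (mod 251).
Scan 213·41^i mod 251 for i = 0, 1, …:
  i=0: 213   i=1: 199   i=2: 127
Match at i=2, j=1: n = 2·16 + 1 = 33.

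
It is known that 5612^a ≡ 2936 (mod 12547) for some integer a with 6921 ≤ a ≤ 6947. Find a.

6937

Compute 5612^6921 mod 12547 = 6057, then multiply by 5612 repeatedly:
  5612^6921=6057  5612^6922=2061  5612^6923=10545  5612^6924=6888  5612^6925=10696
  5612^6926=1104  5612^6927=9977  5612^6928=6210  5612^6929=7501  5612^6930=427
  5612^6931=12394  5612^6932=7107  5612^6933=10118  5612^6934=7041  5612^6935=3589
  5612^6936=3533  5612^6937=2936
Found 2936 at exponent 6937.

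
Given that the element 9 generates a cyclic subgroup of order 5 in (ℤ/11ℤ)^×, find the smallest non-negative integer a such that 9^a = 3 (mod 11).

Successive powers of 9 modulo 11:
  9^0=1  9^1=9  9^2=4  9^3=3
So 9^3 ≡ 3 (mod 11), giving a = 3.

3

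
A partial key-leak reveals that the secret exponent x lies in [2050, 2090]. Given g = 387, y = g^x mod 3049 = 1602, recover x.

Compute 387^2050 mod 3049 = 2764, then multiply by 387 repeatedly:
  387^2050=2764  387^2051=2518  387^2052=1835  387^2053=2777  387^2054=1451
  387^2055=521  387^2056=393  387^2057=2690  387^2058=1321  387^2059=2044
  387^2060=1337  387^2061=2138  387^2062=1127  387^2063=142  387^2064=72
  387^2065=423  387^2066=2104  387^2067=165  387^2068=2875  387^2069=2789
  387^2070=3046  387^2071=1888  387^2072=1945  387^2073=2661  387^2074=2294
  387^2075=519  387^2076=2668  387^2077=1954  387^2078=46  387^2079=2557
  387^2080=1683  387^2081=1884  387^2082=397  387^2083=1189  387^2084=2793
  387^2085=1545  387^2086=311  387^2087=1446  387^2088=1635  387^2089=1602
Found 1602 at exponent 2089.

2089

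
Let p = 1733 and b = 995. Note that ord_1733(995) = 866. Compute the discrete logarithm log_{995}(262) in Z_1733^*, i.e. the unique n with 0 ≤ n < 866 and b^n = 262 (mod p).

661

Baby-step giant-step with m = ceil(sqrt(866)) = 30.
Baby table (995^j mod 1733 for j=0..29):
  0:1  1:995  2:482  3:1282  4:102  5:976  6:640  7:789
  8:6  9:771  10:1159  11:760  12:612  13:657  14:374  15:1268
  16:36  17:1160  18:22  19:1094  20:206  21:476  22:511  23:676
  24:216  25:28  26:132  27:1365  28:1236  29:1123
Giant step factor: 995^(-30) ≡ 1720 (mod 1733).
Scan 262·1720^i mod 1733 for i = 0, 1, …:
  i=0: 262   i=1: 60   i=2: 953   i=3: 1475
  i=4: 1621   i=5: 1456   i=6: 135   i=7: 1711
  i=8: 286   i=9: 1481     …   i=21: 590
  i=22: 995
Match at i=22, j=1: n = 22·30 + 1 = 661.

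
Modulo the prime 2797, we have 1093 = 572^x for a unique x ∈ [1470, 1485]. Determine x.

Compute 572^1470 mod 2797 = 1093, then multiply by 572 repeatedly:
  572^1470=1093
Found 1093 at exponent 1470.

1470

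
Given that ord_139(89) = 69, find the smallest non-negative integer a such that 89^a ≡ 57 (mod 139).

Baby-step giant-step with m = ceil(sqrt(69)) = 9.
Baby table (89^j mod 139 for j=0..8):
  0:1  1:89  2:137  3:100  4:4  5:78  6:131  7:122
  8:16
Giant step factor: 89^(-9) ≡ 45 (mod 139).
Scan 57·45^i mod 139 for i = 0, 1, …:
  i=0: 57   i=1: 63   i=2: 55   i=3: 112
  i=4: 36   i=5: 91   i=6: 64   i=7: 100
Match at i=7, j=3: a = 7·9 + 3 = 66.

66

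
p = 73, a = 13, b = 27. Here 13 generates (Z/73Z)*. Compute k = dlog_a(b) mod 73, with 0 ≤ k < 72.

Baby-step giant-step with m = ceil(sqrt(72)) = 9.
Baby table (13^j mod 73 for j=0..8):
  0:1  1:13  2:23  3:7  4:18  5:15  6:49  7:53
  8:32
Giant step factor: 13^(-9) ≡ 63 (mod 73).
Scan 27·63^i mod 73 for i = 0, 1, …:
  i=0: 27   i=1: 22   i=2: 72   i=3: 10
  i=4: 46   i=5: 51   i=6: 1
Match at i=6, j=0: k = 6·9 + 0 = 54.

54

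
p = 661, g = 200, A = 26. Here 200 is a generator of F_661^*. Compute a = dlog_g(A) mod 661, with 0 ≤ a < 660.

526

Baby-step giant-step with m = ceil(sqrt(660)) = 26.
Baby table (200^j mod 661 for j=0..25):
  0:1  1:200  2:340  3:578  4:586  5:203  6:279  7:276
  8:337  9:639  10:227  11:452  12:504  13:328  14:161  15:472
  16:538  17:518  18:484  19:294  20:632  21:149  22:55  23:424
  24:192  25:62
Giant step factor: 200^(-26) ≡ 291 (mod 661).
Scan 26·291^i mod 661 for i = 0, 1, …:
  i=0: 26   i=1: 295   i=2: 576   i=3: 383
  i=4: 405   i=5: 197   i=6: 481   i=7: 500
  i=8: 80   i=9: 145     …   i=19: 587
  i=20: 279
Match at i=20, j=6: a = 20·26 + 6 = 526.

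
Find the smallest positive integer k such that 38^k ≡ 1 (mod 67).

6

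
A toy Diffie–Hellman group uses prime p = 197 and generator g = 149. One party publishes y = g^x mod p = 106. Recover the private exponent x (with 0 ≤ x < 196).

Baby-step giant-step with m = ceil(sqrt(196)) = 14.
Baby table (149^j mod 197 for j=0..13):
  0:1  1:149  2:137  3:122  4:54  5:166  6:109  7:87
  8:158  9:99  10:173  11:167  12:61  13:27
Giant step factor: 149^(-14) ≡ 19 (mod 197).
Scan 106·19^i mod 197 for i = 0, 1, …:
  i=0: 106   i=1: 44   i=2: 48   i=3: 124
  i=4: 189   i=5: 45   i=6: 67   i=7: 91
  i=8: 153   i=9: 149
Match at i=9, j=1: x = 9·14 + 1 = 127.

127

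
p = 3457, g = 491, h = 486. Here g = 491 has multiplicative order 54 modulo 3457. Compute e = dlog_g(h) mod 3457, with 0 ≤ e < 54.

34

Baby-step giant-step with m = ceil(sqrt(54)) = 8.
Baby table (491^j mod 3457 for j=0..7):
  0:1  1:491  2:2548  3:3091  4:58  5:822  6:2590  7:2971
Giant step factor: 491^(-8) ≡ 2379 (mod 3457).
Scan 486·2379^i mod 3457 for i = 0, 1, …:
  i=0: 486   i=1: 1556   i=2: 2734   i=3: 1569
  i=4: 2548
Match at i=4, j=2: e = 4·8 + 2 = 34.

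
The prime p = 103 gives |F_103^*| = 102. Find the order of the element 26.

51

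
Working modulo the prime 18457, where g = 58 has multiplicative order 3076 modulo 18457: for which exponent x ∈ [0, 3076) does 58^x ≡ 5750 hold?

Baby-step giant-step with m = ceil(sqrt(3076)) = 56.
Baby table (58^j mod 18457 for j=0..55):
  0:1  1:58  2:3364  3:10542  4:2355  5:7391  6:4167  7:1745
  8:8925  9:854  10:12618  11:12021  12:14309  13:17814  14:18077  15:14874
  16:13670  17:17666  18:9493  19:15341  20:3842  21:1352  22:4588  23:7706
  24:3980  25:9356  26:7395  27:4399  28:15201  29:14179  30:10274  31:5268
  32:10232  33:2832  34:16600  35:3036  36:9975  37:6383  38:1074  39:6921
  40:13821  41:7967  42:661  43:1424  44:8764  45:9973  46:6267  47:12803
  48:4294  49:9111  50:11642  51:10784  52:16391  53:9371  54:8265  55:17945
Giant step factor: 58^(-56) ≡ 12118 (mod 18457).
Scan 5750·12118^i mod 18457 for i = 0, 1, …:
  i=0: 5750   i=1: 3325   i=2: 719   i=3: 1138
  i=4: 2905   i=5: 5291   i=6: 15177   i=7: 9338
  i=8: 16474   i=9: 1020     …   i=17: 868
  i=18: 16391
Match at i=18, j=52: x = 18·56 + 52 = 1060.

1060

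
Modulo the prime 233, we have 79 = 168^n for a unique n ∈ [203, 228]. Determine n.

217

Compute 168^203 mod 233 = 221, then multiply by 168 repeatedly:
  168^203=221  168^204=81  168^205=94  168^206=181  168^207=118
  168^208=19  168^209=163  168^210=123  168^211=160  168^212=85
  168^213=67  168^214=72  168^215=213  168^216=135  168^217=79
Found 79 at exponent 217.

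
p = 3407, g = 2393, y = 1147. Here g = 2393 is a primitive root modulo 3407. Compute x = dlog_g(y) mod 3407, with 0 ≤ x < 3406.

1579

Baby-step giant-step with m = ceil(sqrt(3406)) = 59.
Baby table (2393^j mod 3407 for j=0..58):
  0:1  1:2393  2:2689  3:2361  4:1067  5:1488  6:469  7:1414
  8:551  9:34  10:3001  11:2844  12:1913  13:2208  14:2894  15:2318
  16:378  17:1699  18:1156  19:3231  20:1300  21:309  22:118  23:3000
  24:451  25:2631  26:3254  27:1827  28:830  29:3316  30:285  31:605
  32:3197  33:1706  34:872  35:1612  36:792  37:964  38:313  39:2876
  40:128  41:3081  42:85  43:2392  44:296  45:3079  46:2113  47:421
  48:2388  49:945  50:2544  51:2890  52:2967  53:3250  54:2476  55:295
  56:686  57:2831  58:1467
Giant step factor: 2393^(-59) ≡ 2543 (mod 3407).
Scan 1147·2543^i mod 3407 for i = 0, 1, …:
  i=0: 1147   i=1: 429   i=2: 707   i=3: 2412
  i=4: 1116   i=5: 3364   i=6: 3082   i=7: 1426
  i=8: 1270   i=9: 3181     …   i=25: 2808
  i=26: 3079
Match at i=26, j=45: x = 26·59 + 45 = 1579.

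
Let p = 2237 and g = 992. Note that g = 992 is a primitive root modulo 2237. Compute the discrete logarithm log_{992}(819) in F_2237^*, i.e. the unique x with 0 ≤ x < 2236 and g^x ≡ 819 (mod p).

468

Baby-step giant-step with m = ceil(sqrt(2236)) = 48.
Baby table (992^j mod 2237 for j=0..47):
  0:1  1:992  2:2021  3:480  4:1916  5:1459  6:2226  7:273
  8:139  9:1431  10:1294  11:1847  12:121  13:1471  14:708  15:2155
  16:1425  17:2053  18:906  19:1715  20:1160  21:902  22:2221  23:2024
  24:1219  25:1268  26:662  27:1263  28:176  29:106  30:13  31:1711
  32:1666  33:1766  34:301  35:1071  36:2094  37:1312  38:1807  39:707
  40:1163  41:1641  42:1573  43:1227  44:256  45:1171  46:629  47:2082
Giant step factor: 992^(-48) ≡ 464 (mod 2237).
Scan 819·464^i mod 2237 for i = 0, 1, …:
  i=0: 819   i=1: 1963   i=2: 373   i=3: 823
  i=4: 1582   i=5: 312   i=6: 1600   i=7: 1953
  i=8: 207   i=9: 2094
Match at i=9, j=36: x = 9·48 + 36 = 468.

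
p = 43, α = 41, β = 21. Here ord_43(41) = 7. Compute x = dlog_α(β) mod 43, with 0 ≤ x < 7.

6

Successive powers of 41 modulo 43:
  41^0=1  41^1=41  41^2=4  41^3=35  41^4=16  41^5=11
  41^6=21
So 41^6 ≡ 21 (mod 43), giving x = 6.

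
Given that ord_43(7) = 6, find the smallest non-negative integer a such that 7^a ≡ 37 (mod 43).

Successive powers of 7 modulo 43:
  7^0=1  7^1=7  7^2=6  7^3=42  7^4=36  7^5=37
So 7^5 ≡ 37 (mod 43), giving a = 5.

5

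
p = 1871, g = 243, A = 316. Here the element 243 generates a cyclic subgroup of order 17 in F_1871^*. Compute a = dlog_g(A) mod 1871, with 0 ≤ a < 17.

Successive powers of 243 modulo 1871:
  243^0=1  243^1=243  243^2=1048  243^3=208  243^4=27  243^5=948
  243^6=231  243^7=3  243^8=729  243^9=1273  243^10=624  243^11=81
  243^12=973  243^13=693  243^14=9  243^15=316
So 243^15 ≡ 316 (mod 1871), giving a = 15.

15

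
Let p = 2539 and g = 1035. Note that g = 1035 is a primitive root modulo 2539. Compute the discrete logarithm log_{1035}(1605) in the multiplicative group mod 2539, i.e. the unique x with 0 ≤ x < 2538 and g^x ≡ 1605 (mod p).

1787

Baby-step giant-step with m = ceil(sqrt(2538)) = 51.
Baby table (1035^j mod 2539 for j=0..50):
  0:1  1:1035  2:2306  3:50  4:970  5:1045  6:2500  7:259
  8:1470  9:589  10:255  11:2408  12:1521  13:55  14:1067  15:2419
  16:211  17:31  18:1617  19:394  20:1550  21:2141  22:1927  23:1330
  24:412  25:2407  26:486  27:288  28:1017  29:1449  30:1705  31:70
  32:1358  33:1463  34:961  35:1886  36:2058  37:2348  38:357  39:1340
  40:606  41:77  42:986  43:2371  44:1311  45:1059  46:1756  47:2075
  48:2170  49:1474  50:2190
Giant step factor: 1035^(-51) ≡ 15 (mod 2539).
Scan 1605·15^i mod 2539 for i = 0, 1, …:
  i=0: 1605   i=1: 1224   i=2: 587   i=3: 1188
  i=4: 47   i=5: 705   i=6: 419   i=7: 1207
  i=8: 332   i=9: 2441     …   i=34: 323
  i=35: 2306
Match at i=35, j=2: x = 35·51 + 2 = 1787.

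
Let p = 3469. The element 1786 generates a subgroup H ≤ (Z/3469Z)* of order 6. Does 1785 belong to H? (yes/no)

yes

⟨1786⟩ has order 6; its elements mod 3469 are {1, 1683, 1684, 1785, 1786, 3468}.
1785 is in this set.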